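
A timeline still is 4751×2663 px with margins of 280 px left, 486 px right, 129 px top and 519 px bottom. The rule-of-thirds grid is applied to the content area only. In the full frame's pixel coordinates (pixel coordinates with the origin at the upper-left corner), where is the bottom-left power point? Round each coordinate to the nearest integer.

(1608, 1472)

Content width = 4751 − 280 − 486 = 3985 px; content height = 2663 − 129 − 519 = 2015 px.
Bottom-left is one-third across and two-thirds down within the content area.
x = 280 + 1 × 3985/3 = 280 + 1328.33 ≈ 1608
y = 129 + 2 × 2015/3 = 129 + 1343.33 ≈ 1472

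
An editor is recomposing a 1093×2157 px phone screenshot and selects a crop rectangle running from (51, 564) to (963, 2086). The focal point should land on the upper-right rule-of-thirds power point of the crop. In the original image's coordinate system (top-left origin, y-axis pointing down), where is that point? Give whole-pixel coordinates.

Crop width = 963 − 51 = 912 px; one third is 304.00 px.
Crop height = 2086 − 564 = 1522 px; one third is 507.33 px.
The upper-right point is two-thirds across and one-third down within the crop:
x = 51 + 2 × 304.00 ≈ 659; y = 564 + 1 × 507.33 ≈ 1071.

x = 659 px, y = 1071 px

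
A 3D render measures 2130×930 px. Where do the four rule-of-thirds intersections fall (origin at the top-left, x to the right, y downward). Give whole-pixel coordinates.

One third of 2130 is 710; one third of 930 is 310.
Vertical third lines at x = 710 and x = 1420; horizontal third lines at y = 310 and y = 620.

(710, 310), (1420, 310), (710, 620), (1420, 620)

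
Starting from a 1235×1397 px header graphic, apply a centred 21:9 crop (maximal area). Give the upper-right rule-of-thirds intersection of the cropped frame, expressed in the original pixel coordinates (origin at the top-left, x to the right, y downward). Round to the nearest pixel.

1235/1397 < 21/9, so the 21:9 crop keeps the full width 1235 and trims height to 1235 × 9/21 = 529.29 px.
Top offset = (1397 − 529.29)/2 = 433.86 px; left offset = 0.
Upper-right is two-thirds across and one-third down within the crop:
x = 0.00 + 2 × 1235.00/3 ≈ 823; y = 433.86 + 1 × 529.29/3 ≈ 610.

x = 823 px, y = 610 px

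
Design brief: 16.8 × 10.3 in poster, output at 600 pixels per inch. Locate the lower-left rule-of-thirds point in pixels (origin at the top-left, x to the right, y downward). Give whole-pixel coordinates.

x = 3360 px, y = 4120 px

In pixels the canvas is 16.8 × 600 = 10080 wide and 10.3 × 600 = 6180 tall.
The lower-left point is one-third across and two-thirds down:
x = 1 × 10080/3 ≈ 3360; y = 2 × 6180/3 ≈ 4120.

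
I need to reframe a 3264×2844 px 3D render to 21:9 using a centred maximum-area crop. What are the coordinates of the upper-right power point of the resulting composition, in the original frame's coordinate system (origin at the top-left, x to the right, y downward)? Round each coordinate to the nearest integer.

x = 2176 px, y = 1189 px

3264/2844 < 21/9, so the 21:9 crop keeps the full width 3264 and trims height to 3264 × 9/21 = 1398.86 px.
Top offset = (2844 − 1398.86)/2 = 722.57 px; left offset = 0.
Upper-right is two-thirds across and one-third down within the crop:
x = 0.00 + 2 × 3264.00/3 ≈ 2176; y = 722.57 + 1 × 1398.86/3 ≈ 1189.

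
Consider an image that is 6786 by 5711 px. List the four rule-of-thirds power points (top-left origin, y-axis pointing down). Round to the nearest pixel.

(2262, 1904), (4524, 1904), (2262, 3807), (4524, 3807)

One third of 6786 is 2262; one third of 5711 is 1903.67.
Vertical third lines at x = 2262 and x = 4524; horizontal third lines at y = 1904 and y = 3807.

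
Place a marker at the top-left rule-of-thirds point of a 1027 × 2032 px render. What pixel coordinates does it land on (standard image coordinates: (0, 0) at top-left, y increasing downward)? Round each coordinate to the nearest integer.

x = 342 px, y = 677 px

The top-left point sits one-third of the way across and one-third of the way down.
x = 1 × 1027/3 ≈ 342; y = 1 × 2032/3 ≈ 677.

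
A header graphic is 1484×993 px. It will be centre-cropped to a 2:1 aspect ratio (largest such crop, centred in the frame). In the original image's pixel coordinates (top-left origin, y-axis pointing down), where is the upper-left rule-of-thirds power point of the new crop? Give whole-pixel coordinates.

(495, 373)

1484/993 < 2/1, so the 2:1 crop keeps the full width 1484 and trims height to 1484 × 1/2 = 742.00 px.
Top offset = (993 − 742.00)/2 = 125.50 px; left offset = 0.
Upper-left is one-third across and one-third down within the crop:
x = 0.00 + 1 × 1484.00/3 ≈ 495; y = 125.50 + 1 × 742.00/3 ≈ 373.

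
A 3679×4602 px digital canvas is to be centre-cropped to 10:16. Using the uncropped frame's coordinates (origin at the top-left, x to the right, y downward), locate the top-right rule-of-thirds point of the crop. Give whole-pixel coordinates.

x = 2319 px, y = 1534 px

3679/4602 > 10/16, so the 10:16 crop keeps the full height 4602 and trims width to 4602 × 10/16 = 2876.25 px.
Left offset = (3679 − 2876.25)/2 = 401.38 px; top offset = 0.
Top-right is two-thirds across and one-third down within the crop:
x = 401.38 + 2 × 2876.25/3 ≈ 2319; y = 0.00 + 1 × 4602.00/3 ≈ 1534.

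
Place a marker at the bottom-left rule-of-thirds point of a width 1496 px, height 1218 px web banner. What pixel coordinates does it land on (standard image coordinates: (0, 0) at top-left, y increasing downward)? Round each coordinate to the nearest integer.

The bottom-left point sits one-third of the way across and two-thirds of the way down.
x = 1 × 1496/3 ≈ 499; y = 2 × 1218/3 ≈ 812.

(499, 812)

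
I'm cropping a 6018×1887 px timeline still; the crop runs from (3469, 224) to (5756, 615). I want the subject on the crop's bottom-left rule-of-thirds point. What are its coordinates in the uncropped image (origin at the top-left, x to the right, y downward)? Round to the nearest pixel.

(4231, 485)

Crop width = 5756 − 3469 = 2287 px; one third is 762.33 px.
Crop height = 615 − 224 = 391 px; one third is 130.33 px.
The bottom-left point is one-third across and two-thirds down within the crop:
x = 3469 + 1 × 762.33 ≈ 4231; y = 224 + 2 × 130.33 ≈ 485.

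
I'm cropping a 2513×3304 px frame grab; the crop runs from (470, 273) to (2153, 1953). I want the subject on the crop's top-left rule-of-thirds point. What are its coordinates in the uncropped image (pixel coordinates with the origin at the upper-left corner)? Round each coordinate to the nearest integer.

x = 1031 px, y = 833 px

Crop width = 2153 − 470 = 1683 px; one third is 561.00 px.
Crop height = 1953 − 273 = 1680 px; one third is 560.00 px.
The top-left point is one-third across and one-third down within the crop:
x = 470 + 1 × 561.00 ≈ 1031; y = 273 + 1 × 560.00 ≈ 833.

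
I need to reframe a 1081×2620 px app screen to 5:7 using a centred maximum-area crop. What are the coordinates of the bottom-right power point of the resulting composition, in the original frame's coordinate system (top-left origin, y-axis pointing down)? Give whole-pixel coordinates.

1081/2620 < 5/7, so the 5:7 crop keeps the full width 1081 and trims height to 1081 × 7/5 = 1513.40 px.
Top offset = (2620 − 1513.40)/2 = 553.30 px; left offset = 0.
Bottom-right is two-thirds across and two-thirds down within the crop:
x = 0.00 + 2 × 1081.00/3 ≈ 721; y = 553.30 + 2 × 1513.40/3 ≈ 1562.

(721, 1562)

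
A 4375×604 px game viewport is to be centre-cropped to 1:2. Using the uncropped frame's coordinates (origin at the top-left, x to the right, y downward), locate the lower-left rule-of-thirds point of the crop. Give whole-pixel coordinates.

4375/604 > 1/2, so the 1:2 crop keeps the full height 604 and trims width to 604 × 1/2 = 302.00 px.
Left offset = (4375 − 302.00)/2 = 2036.50 px; top offset = 0.
Lower-left is one-third across and two-thirds down within the crop:
x = 2036.50 + 1 × 302.00/3 ≈ 2137; y = 0.00 + 2 × 604.00/3 ≈ 403.

x = 2137 px, y = 403 px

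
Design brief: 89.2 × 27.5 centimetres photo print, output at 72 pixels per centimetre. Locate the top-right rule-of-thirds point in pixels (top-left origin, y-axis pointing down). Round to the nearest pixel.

In pixels the canvas is 89.2 × 72 = 6422.4 wide and 27.5 × 72 = 1980 tall.
The top-right point is two-thirds across and one-third down:
x = 2 × 6422.4/3 ≈ 4282; y = 1 × 1980/3 ≈ 660.

x = 4282 px, y = 660 px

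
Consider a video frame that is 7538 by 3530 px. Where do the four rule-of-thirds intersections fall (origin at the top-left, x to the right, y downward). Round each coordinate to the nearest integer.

(2513, 1177), (5025, 1177), (2513, 2353), (5025, 2353)

One third of 7538 is 2512.67; one third of 3530 is 1176.67.
Vertical third lines at x = 2513 and x = 5025; horizontal third lines at y = 1177 and y = 2353.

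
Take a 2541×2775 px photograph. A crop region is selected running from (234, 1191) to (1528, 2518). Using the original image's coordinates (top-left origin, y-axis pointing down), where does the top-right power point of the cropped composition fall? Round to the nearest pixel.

x = 1097 px, y = 1633 px

Crop width = 1528 − 234 = 1294 px; one third is 431.33 px.
Crop height = 2518 − 1191 = 1327 px; one third is 442.33 px.
The top-right point is two-thirds across and one-third down within the crop:
x = 234 + 2 × 431.33 ≈ 1097; y = 1191 + 1 × 442.33 ≈ 1633.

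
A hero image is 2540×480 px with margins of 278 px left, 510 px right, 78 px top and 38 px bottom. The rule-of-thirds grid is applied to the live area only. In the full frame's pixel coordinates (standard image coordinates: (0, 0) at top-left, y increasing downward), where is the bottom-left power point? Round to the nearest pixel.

Content width = 2540 − 278 − 510 = 1752 px; content height = 480 − 78 − 38 = 364 px.
Bottom-left is one-third across and two-thirds down within the live area.
x = 278 + 1 × 1752/3 = 278 + 584.00 ≈ 862
y = 78 + 2 × 364/3 = 78 + 242.67 ≈ 321

(862, 321)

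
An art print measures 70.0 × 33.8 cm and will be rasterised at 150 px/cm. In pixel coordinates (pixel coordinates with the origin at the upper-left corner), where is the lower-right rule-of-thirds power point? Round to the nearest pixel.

x = 7000 px, y = 3380 px

In pixels the canvas is 70.0 × 150 = 10500 wide and 33.8 × 150 = 5070 tall.
The lower-right point is two-thirds across and two-thirds down:
x = 2 × 10500/3 ≈ 7000; y = 2 × 5070/3 ≈ 3380.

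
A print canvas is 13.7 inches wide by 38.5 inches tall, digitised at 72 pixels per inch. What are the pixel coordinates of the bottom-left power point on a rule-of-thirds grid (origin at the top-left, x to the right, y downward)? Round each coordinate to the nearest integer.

In pixels the canvas is 13.7 × 72 = 986.4 wide and 38.5 × 72 = 2772 tall.
The bottom-left point is one-third across and two-thirds down:
x = 1 × 986.4/3 ≈ 329; y = 2 × 2772/3 ≈ 1848.

x = 329 px, y = 1848 px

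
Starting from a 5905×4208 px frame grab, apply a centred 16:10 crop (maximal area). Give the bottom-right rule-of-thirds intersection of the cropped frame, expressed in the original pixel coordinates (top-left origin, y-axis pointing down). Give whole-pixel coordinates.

5905/4208 < 16/10, so the 16:10 crop keeps the full width 5905 and trims height to 5905 × 10/16 = 3690.62 px.
Top offset = (4208 − 3690.62)/2 = 258.69 px; left offset = 0.
Bottom-right is two-thirds across and two-thirds down within the crop:
x = 0.00 + 2 × 5905.00/3 ≈ 3937; y = 258.69 + 2 × 3690.62/3 ≈ 2719.

(3937, 2719)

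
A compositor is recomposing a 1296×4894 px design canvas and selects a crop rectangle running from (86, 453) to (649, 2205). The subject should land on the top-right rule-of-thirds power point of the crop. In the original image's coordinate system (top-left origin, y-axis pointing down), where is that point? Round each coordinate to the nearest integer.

Crop width = 649 − 86 = 563 px; one third is 187.67 px.
Crop height = 2205 − 453 = 1752 px; one third is 584.00 px.
The top-right point is two-thirds across and one-third down within the crop:
x = 86 + 2 × 187.67 ≈ 461; y = 453 + 1 × 584.00 ≈ 1037.

x = 461 px, y = 1037 px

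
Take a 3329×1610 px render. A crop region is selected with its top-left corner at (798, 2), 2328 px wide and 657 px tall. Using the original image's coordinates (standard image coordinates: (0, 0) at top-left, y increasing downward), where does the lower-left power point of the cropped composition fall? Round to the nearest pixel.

One third of the crop width 2328 is 776.00 px.
One third of the crop height 657 is 219.00 px.
The lower-left point is one-third across and two-thirds down within the crop:
x = 798 + 1 × 776.00 ≈ 1574; y = 2 + 2 × 219.00 ≈ 440.

x = 1574 px, y = 440 px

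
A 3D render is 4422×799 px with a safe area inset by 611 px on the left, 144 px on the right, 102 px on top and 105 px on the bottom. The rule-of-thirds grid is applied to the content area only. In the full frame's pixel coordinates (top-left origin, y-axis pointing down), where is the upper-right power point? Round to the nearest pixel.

(3056, 299)

Content width = 4422 − 611 − 144 = 3667 px; content height = 799 − 102 − 105 = 592 px.
Upper-right is two-thirds across and one-third down within the content area.
x = 611 + 2 × 3667/3 = 611 + 2444.67 ≈ 3056
y = 102 + 1 × 592/3 = 102 + 197.33 ≈ 299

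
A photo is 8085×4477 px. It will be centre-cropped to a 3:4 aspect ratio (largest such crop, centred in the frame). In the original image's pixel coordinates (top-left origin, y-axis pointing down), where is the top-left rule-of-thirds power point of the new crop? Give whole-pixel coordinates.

(3483, 1492)

8085/4477 > 3/4, so the 3:4 crop keeps the full height 4477 and trims width to 4477 × 3/4 = 3357.75 px.
Left offset = (8085 − 3357.75)/2 = 2363.62 px; top offset = 0.
Top-left is one-third across and one-third down within the crop:
x = 2363.62 + 1 × 3357.75/3 ≈ 3483; y = 0.00 + 1 × 4477.00/3 ≈ 1492.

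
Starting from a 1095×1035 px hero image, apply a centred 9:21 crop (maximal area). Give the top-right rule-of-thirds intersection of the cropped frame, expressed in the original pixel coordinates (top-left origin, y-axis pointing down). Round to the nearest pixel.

x = 621 px, y = 345 px

1095/1035 > 9/21, so the 9:21 crop keeps the full height 1035 and trims width to 1035 × 9/21 = 443.57 px.
Left offset = (1095 − 443.57)/2 = 325.71 px; top offset = 0.
Top-right is two-thirds across and one-third down within the crop:
x = 325.71 + 2 × 443.57/3 ≈ 621; y = 0.00 + 1 × 1035.00/3 ≈ 345.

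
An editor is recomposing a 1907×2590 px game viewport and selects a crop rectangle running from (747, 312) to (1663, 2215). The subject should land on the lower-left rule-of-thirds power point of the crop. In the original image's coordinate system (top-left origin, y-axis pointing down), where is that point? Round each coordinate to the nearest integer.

x = 1052 px, y = 1581 px

Crop width = 1663 − 747 = 916 px; one third is 305.33 px.
Crop height = 2215 − 312 = 1903 px; one third is 634.33 px.
The lower-left point is one-third across and two-thirds down within the crop:
x = 747 + 1 × 305.33 ≈ 1052; y = 312 + 2 × 634.33 ≈ 1581.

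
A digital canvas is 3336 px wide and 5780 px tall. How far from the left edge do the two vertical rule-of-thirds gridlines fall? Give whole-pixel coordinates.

3336 / 3 = 1112, so the vertical lines sit at one and two thirds of 3336.

1112 px and 2224 px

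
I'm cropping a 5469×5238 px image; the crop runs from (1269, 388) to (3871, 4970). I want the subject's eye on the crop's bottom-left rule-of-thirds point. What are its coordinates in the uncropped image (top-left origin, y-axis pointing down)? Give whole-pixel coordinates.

Crop width = 3871 − 1269 = 2602 px; one third is 867.33 px.
Crop height = 4970 − 388 = 4582 px; one third is 1527.33 px.
The bottom-left point is one-third across and two-thirds down within the crop:
x = 1269 + 1 × 867.33 ≈ 2136; y = 388 + 2 × 1527.33 ≈ 3443.

(2136, 3443)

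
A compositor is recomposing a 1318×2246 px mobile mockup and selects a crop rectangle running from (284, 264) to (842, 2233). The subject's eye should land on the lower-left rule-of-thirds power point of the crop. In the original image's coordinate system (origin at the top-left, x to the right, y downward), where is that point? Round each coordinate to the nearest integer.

Crop width = 842 − 284 = 558 px; one third is 186.00 px.
Crop height = 2233 − 264 = 1969 px; one third is 656.33 px.
The lower-left point is one-third across and two-thirds down within the crop:
x = 284 + 1 × 186.00 ≈ 470; y = 264 + 2 × 656.33 ≈ 1577.

x = 470 px, y = 1577 px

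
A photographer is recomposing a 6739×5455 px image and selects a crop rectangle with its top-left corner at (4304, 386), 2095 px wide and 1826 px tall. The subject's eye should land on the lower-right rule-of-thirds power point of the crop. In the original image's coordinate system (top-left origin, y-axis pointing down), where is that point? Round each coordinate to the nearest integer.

x = 5701 px, y = 1603 px

One third of the crop width 2095 is 698.33 px.
One third of the crop height 1826 is 608.67 px.
The lower-right point is two-thirds across and two-thirds down within the crop:
x = 4304 + 2 × 698.33 ≈ 5701; y = 386 + 2 × 608.67 ≈ 1603.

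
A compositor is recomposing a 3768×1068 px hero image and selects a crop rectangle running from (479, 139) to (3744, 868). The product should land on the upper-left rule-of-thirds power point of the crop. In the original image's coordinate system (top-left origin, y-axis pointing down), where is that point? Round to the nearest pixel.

Crop width = 3744 − 479 = 3265 px; one third is 1088.33 px.
Crop height = 868 − 139 = 729 px; one third is 243.00 px.
The upper-left point is one-third across and one-third down within the crop:
x = 479 + 1 × 1088.33 ≈ 1567; y = 139 + 1 × 243.00 ≈ 382.

x = 1567 px, y = 382 px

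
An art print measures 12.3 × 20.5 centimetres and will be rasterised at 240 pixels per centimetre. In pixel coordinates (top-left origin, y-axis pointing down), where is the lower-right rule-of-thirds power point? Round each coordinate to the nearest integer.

x = 1968 px, y = 3280 px

In pixels the canvas is 12.3 × 240 = 2952 wide and 20.5 × 240 = 4920 tall.
The lower-right point is two-thirds across and two-thirds down:
x = 2 × 2952/3 ≈ 1968; y = 2 × 4920/3 ≈ 3280.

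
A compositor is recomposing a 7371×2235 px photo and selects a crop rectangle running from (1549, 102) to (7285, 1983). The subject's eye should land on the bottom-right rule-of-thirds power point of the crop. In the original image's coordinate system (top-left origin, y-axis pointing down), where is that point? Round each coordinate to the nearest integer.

(5373, 1356)

Crop width = 7285 − 1549 = 5736 px; one third is 1912.00 px.
Crop height = 1983 − 102 = 1881 px; one third is 627.00 px.
The bottom-right point is two-thirds across and two-thirds down within the crop:
x = 1549 + 2 × 1912.00 ≈ 5373; y = 102 + 2 × 627.00 ≈ 1356.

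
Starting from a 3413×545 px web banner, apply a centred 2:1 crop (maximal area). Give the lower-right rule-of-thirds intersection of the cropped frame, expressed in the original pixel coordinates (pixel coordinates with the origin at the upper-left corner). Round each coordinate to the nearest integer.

3413/545 > 2/1, so the 2:1 crop keeps the full height 545 and trims width to 545 × 2/1 = 1090.00 px.
Left offset = (3413 − 1090.00)/2 = 1161.50 px; top offset = 0.
Lower-right is two-thirds across and two-thirds down within the crop:
x = 1161.50 + 2 × 1090.00/3 ≈ 1888; y = 0.00 + 2 × 545.00/3 ≈ 363.

(1888, 363)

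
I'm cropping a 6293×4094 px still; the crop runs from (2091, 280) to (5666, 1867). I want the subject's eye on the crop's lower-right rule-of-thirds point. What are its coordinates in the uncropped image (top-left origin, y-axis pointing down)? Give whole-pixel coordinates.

Crop width = 5666 − 2091 = 3575 px; one third is 1191.67 px.
Crop height = 1867 − 280 = 1587 px; one third is 529.00 px.
The lower-right point is two-thirds across and two-thirds down within the crop:
x = 2091 + 2 × 1191.67 ≈ 4474; y = 280 + 2 × 529.00 ≈ 1338.

x = 4474 px, y = 1338 px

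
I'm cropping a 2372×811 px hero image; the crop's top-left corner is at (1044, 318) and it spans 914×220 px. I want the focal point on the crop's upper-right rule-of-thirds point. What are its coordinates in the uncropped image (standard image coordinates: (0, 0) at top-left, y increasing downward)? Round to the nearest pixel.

(1653, 391)

One third of the crop width 914 is 304.67 px.
One third of the crop height 220 is 73.33 px.
The upper-right point is two-thirds across and one-third down within the crop:
x = 1044 + 2 × 304.67 ≈ 1653; y = 318 + 1 × 73.33 ≈ 391.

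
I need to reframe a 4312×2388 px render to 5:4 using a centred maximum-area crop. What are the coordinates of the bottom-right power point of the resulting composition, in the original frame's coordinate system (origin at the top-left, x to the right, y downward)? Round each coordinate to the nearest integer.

4312/2388 > 5/4, so the 5:4 crop keeps the full height 2388 and trims width to 2388 × 5/4 = 2985.00 px.
Left offset = (4312 − 2985.00)/2 = 663.50 px; top offset = 0.
Bottom-right is two-thirds across and two-thirds down within the crop:
x = 663.50 + 2 × 2985.00/3 ≈ 2654; y = 0.00 + 2 × 2388.00/3 ≈ 1592.

(2654, 1592)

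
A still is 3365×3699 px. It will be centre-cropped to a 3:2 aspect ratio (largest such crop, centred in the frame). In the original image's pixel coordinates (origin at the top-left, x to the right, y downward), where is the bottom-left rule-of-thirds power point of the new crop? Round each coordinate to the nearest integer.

(1122, 2223)

3365/3699 < 3/2, so the 3:2 crop keeps the full width 3365 and trims height to 3365 × 2/3 = 2243.33 px.
Top offset = (3699 − 2243.33)/2 = 727.83 px; left offset = 0.
Bottom-left is one-third across and two-thirds down within the crop:
x = 0.00 + 1 × 3365.00/3 ≈ 1122; y = 727.83 + 2 × 2243.33/3 ≈ 2223.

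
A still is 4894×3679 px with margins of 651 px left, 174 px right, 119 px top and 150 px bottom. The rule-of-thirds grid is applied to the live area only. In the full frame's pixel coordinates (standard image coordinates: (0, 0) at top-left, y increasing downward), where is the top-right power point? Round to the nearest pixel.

(3364, 1256)

Content width = 4894 − 651 − 174 = 4069 px; content height = 3679 − 119 − 150 = 3410 px.
Top-right is two-thirds across and one-third down within the live area.
x = 651 + 2 × 4069/3 = 651 + 2712.67 ≈ 3364
y = 119 + 1 × 3410/3 = 119 + 1136.67 ≈ 1256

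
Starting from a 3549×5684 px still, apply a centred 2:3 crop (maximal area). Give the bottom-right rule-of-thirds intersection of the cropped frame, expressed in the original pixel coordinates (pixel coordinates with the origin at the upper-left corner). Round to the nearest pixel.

3549/5684 < 2/3, so the 2:3 crop keeps the full width 3549 and trims height to 3549 × 3/2 = 5323.50 px.
Top offset = (5684 − 5323.50)/2 = 180.25 px; left offset = 0.
Bottom-right is two-thirds across and two-thirds down within the crop:
x = 0.00 + 2 × 3549.00/3 ≈ 2366; y = 180.25 + 2 × 5323.50/3 ≈ 3729.

x = 2366 px, y = 3729 px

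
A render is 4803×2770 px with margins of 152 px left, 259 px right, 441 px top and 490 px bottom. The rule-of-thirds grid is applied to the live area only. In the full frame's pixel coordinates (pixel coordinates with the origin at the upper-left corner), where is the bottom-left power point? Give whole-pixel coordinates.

x = 1616 px, y = 1667 px

Content width = 4803 − 152 − 259 = 4392 px; content height = 2770 − 441 − 490 = 1839 px.
Bottom-left is one-third across and two-thirds down within the live area.
x = 152 + 1 × 4392/3 = 152 + 1464.00 ≈ 1616
y = 441 + 2 × 1839/3 = 441 + 1226.00 ≈ 1667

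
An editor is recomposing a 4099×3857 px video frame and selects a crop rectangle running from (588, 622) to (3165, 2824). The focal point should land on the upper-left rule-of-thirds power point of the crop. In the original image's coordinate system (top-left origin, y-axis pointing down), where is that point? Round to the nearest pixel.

(1447, 1356)

Crop width = 3165 − 588 = 2577 px; one third is 859.00 px.
Crop height = 2824 − 622 = 2202 px; one third is 734.00 px.
The upper-left point is one-third across and one-third down within the crop:
x = 588 + 1 × 859.00 ≈ 1447; y = 622 + 1 × 734.00 ≈ 1356.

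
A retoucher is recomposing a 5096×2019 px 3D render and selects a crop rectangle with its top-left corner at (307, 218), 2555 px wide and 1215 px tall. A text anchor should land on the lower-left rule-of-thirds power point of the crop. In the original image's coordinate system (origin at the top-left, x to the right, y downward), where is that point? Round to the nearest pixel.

x = 1159 px, y = 1028 px

One third of the crop width 2555 is 851.67 px.
One third of the crop height 1215 is 405.00 px.
The lower-left point is one-third across and two-thirds down within the crop:
x = 307 + 1 × 851.67 ≈ 1159; y = 218 + 2 × 405.00 ≈ 1028.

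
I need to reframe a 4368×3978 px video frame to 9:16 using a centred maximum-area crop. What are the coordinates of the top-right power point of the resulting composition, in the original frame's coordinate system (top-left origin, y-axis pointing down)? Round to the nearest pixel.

x = 2557 px, y = 1326 px

4368/3978 > 9/16, so the 9:16 crop keeps the full height 3978 and trims width to 3978 × 9/16 = 2237.62 px.
Left offset = (4368 − 2237.62)/2 = 1065.19 px; top offset = 0.
Top-right is two-thirds across and one-third down within the crop:
x = 1065.19 + 2 × 2237.62/3 ≈ 2557; y = 0.00 + 1 × 3978.00/3 ≈ 1326.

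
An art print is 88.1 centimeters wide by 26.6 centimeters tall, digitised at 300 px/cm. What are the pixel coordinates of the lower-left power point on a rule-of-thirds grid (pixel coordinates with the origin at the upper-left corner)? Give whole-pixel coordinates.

In pixels the canvas is 88.1 × 300 = 26430 wide and 26.6 × 300 = 7980 tall.
The lower-left point is one-third across and two-thirds down:
x = 1 × 26430/3 ≈ 8810; y = 2 × 7980/3 ≈ 5320.

x = 8810 px, y = 5320 px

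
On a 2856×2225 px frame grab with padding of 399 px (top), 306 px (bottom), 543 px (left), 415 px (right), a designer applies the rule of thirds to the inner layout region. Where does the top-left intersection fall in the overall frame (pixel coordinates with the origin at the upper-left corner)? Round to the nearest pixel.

x = 1176 px, y = 906 px

Content width = 2856 − 543 − 415 = 1898 px; content height = 2225 − 399 − 306 = 1520 px.
Top-left is one-third across and one-third down within the inner layout region.
x = 543 + 1 × 1898/3 = 543 + 632.67 ≈ 1176
y = 399 + 1 × 1520/3 = 399 + 506.67 ≈ 906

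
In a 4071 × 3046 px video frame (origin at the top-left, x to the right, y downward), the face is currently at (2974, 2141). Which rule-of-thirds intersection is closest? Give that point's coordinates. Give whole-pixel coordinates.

Third lines: x ∈ {1357, 2714}, y ∈ {1015, 2031}.
2974 is closer to x = 2714; 2141 is closer to y = 2031.
So the nearest intersection is the lower-right power point.

x = 2714 px, y = 2031 px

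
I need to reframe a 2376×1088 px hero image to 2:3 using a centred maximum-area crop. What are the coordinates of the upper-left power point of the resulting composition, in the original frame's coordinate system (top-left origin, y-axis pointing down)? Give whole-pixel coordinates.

(1067, 363)

2376/1088 > 2/3, so the 2:3 crop keeps the full height 1088 and trims width to 1088 × 2/3 = 725.33 px.
Left offset = (2376 − 725.33)/2 = 825.33 px; top offset = 0.
Upper-left is one-third across and one-third down within the crop:
x = 825.33 + 1 × 725.33/3 ≈ 1067; y = 0.00 + 1 × 1088.00/3 ≈ 363.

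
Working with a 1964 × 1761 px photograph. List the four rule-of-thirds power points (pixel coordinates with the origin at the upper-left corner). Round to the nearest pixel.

One third of 1964 is 654.67; one third of 1761 is 587.
Vertical third lines at x = 655 and x = 1309; horizontal third lines at y = 587 and y = 1174.

(655, 587), (1309, 587), (655, 1174), (1309, 1174)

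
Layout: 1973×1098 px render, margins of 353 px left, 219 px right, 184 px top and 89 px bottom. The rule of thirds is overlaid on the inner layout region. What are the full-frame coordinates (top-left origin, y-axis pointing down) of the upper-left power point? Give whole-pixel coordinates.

x = 820 px, y = 459 px

Content width = 1973 − 353 − 219 = 1401 px; content height = 1098 − 184 − 89 = 825 px.
Upper-left is one-third across and one-third down within the inner layout region.
x = 353 + 1 × 1401/3 = 353 + 467.00 ≈ 820
y = 184 + 1 × 825/3 = 184 + 275.00 ≈ 459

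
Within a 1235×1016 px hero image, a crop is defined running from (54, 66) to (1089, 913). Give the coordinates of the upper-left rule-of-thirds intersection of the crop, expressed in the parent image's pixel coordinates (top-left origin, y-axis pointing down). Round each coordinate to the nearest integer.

x = 399 px, y = 348 px

Crop width = 1089 − 54 = 1035 px; one third is 345.00 px.
Crop height = 913 − 66 = 847 px; one third is 282.33 px.
The upper-left point is one-third across and one-third down within the crop:
x = 54 + 1 × 345.00 ≈ 399; y = 66 + 1 × 282.33 ≈ 348.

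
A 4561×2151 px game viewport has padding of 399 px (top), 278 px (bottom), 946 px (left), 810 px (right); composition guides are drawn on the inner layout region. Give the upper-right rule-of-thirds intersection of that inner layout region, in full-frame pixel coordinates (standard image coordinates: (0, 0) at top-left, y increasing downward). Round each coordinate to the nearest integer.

(2816, 890)

Content width = 4561 − 946 − 810 = 2805 px; content height = 2151 − 399 − 278 = 1474 px.
Upper-right is two-thirds across and one-third down within the inner layout region.
x = 946 + 2 × 2805/3 = 946 + 1870.00 ≈ 2816
y = 399 + 1 × 1474/3 = 399 + 491.33 ≈ 890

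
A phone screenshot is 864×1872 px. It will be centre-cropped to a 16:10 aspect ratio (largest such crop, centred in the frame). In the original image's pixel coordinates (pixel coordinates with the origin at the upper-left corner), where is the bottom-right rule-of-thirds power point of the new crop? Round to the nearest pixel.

864/1872 < 16/10, so the 16:10 crop keeps the full width 864 and trims height to 864 × 10/16 = 540.00 px.
Top offset = (1872 − 540.00)/2 = 666.00 px; left offset = 0.
Bottom-right is two-thirds across and two-thirds down within the crop:
x = 0.00 + 2 × 864.00/3 ≈ 576; y = 666.00 + 2 × 540.00/3 ≈ 1026.

x = 576 px, y = 1026 px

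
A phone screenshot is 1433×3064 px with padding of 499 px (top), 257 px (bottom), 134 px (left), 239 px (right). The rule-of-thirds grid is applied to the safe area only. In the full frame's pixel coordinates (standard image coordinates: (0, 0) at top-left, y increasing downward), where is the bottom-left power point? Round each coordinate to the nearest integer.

Content width = 1433 − 134 − 239 = 1060 px; content height = 3064 − 499 − 257 = 2308 px.
Bottom-left is one-third across and two-thirds down within the safe area.
x = 134 + 1 × 1060/3 = 134 + 353.33 ≈ 487
y = 499 + 2 × 2308/3 = 499 + 1538.67 ≈ 2038

x = 487 px, y = 2038 px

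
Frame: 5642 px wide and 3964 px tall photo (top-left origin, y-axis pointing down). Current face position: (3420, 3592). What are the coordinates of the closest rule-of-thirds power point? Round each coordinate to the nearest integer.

x = 3761 px, y = 2643 px

Third lines: x ∈ {1881, 3761}, y ∈ {1321, 2643}.
3420 is closer to x = 3761; 3592 is closer to y = 2643.
So the nearest intersection is the lower-right power point.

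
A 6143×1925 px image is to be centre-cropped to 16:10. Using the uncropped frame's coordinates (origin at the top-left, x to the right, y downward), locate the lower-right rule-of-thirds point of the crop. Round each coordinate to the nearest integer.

6143/1925 > 16/10, so the 16:10 crop keeps the full height 1925 and trims width to 1925 × 16/10 = 3080.00 px.
Left offset = (6143 − 3080.00)/2 = 1531.50 px; top offset = 0.
Lower-right is two-thirds across and two-thirds down within the crop:
x = 1531.50 + 2 × 3080.00/3 ≈ 3585; y = 0.00 + 2 × 1925.00/3 ≈ 1283.

(3585, 1283)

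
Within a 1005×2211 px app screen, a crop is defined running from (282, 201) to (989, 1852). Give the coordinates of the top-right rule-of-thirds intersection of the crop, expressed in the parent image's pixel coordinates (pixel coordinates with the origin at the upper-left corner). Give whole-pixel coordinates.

Crop width = 989 − 282 = 707 px; one third is 235.67 px.
Crop height = 1852 − 201 = 1651 px; one third is 550.33 px.
The top-right point is two-thirds across and one-third down within the crop:
x = 282 + 2 × 235.67 ≈ 753; y = 201 + 1 × 550.33 ≈ 751.

x = 753 px, y = 751 px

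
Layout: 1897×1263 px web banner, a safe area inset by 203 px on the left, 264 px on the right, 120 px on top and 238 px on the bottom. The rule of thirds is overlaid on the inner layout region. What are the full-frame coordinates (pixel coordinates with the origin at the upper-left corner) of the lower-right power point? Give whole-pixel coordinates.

(1156, 723)

Content width = 1897 − 203 − 264 = 1430 px; content height = 1263 − 120 − 238 = 905 px.
Lower-right is two-thirds across and two-thirds down within the inner layout region.
x = 203 + 2 × 1430/3 = 203 + 953.33 ≈ 1156
y = 120 + 2 × 905/3 = 120 + 603.33 ≈ 723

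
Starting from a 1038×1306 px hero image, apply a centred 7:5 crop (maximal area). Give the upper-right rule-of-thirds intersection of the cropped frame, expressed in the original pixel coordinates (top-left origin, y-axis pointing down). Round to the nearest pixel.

1038/1306 < 7/5, so the 7:5 crop keeps the full width 1038 and trims height to 1038 × 5/7 = 741.43 px.
Top offset = (1306 − 741.43)/2 = 282.29 px; left offset = 0.
Upper-right is two-thirds across and one-third down within the crop:
x = 0.00 + 2 × 1038.00/3 ≈ 692; y = 282.29 + 1 × 741.43/3 ≈ 529.

x = 692 px, y = 529 px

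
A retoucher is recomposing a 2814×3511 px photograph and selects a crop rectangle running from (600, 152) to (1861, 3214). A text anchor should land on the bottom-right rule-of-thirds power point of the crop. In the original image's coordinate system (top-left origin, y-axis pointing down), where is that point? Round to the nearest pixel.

Crop width = 1861 − 600 = 1261 px; one third is 420.33 px.
Crop height = 3214 − 152 = 3062 px; one third is 1020.67 px.
The bottom-right point is two-thirds across and two-thirds down within the crop:
x = 600 + 2 × 420.33 ≈ 1441; y = 152 + 2 × 1020.67 ≈ 2193.

(1441, 2193)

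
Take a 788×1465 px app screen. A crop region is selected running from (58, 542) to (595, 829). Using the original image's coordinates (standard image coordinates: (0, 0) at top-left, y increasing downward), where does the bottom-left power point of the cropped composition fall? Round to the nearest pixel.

Crop width = 595 − 58 = 537 px; one third is 179.00 px.
Crop height = 829 − 542 = 287 px; one third is 95.67 px.
The bottom-left point is one-third across and two-thirds down within the crop:
x = 58 + 1 × 179.00 ≈ 237; y = 542 + 2 × 95.67 ≈ 733.

(237, 733)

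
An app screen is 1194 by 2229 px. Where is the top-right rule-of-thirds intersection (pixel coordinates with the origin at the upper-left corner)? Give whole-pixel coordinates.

(796, 743)

The top-right point sits two-thirds of the way across and one-third of the way down.
x = 2 × 1194/3 ≈ 796; y = 1 × 2229/3 ≈ 743.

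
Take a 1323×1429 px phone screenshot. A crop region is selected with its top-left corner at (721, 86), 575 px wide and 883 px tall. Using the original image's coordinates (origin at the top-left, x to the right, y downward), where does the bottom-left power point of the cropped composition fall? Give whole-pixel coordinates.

(913, 675)

One third of the crop width 575 is 191.67 px.
One third of the crop height 883 is 294.33 px.
The bottom-left point is one-third across and two-thirds down within the crop:
x = 721 + 1 × 191.67 ≈ 913; y = 86 + 2 × 294.33 ≈ 675.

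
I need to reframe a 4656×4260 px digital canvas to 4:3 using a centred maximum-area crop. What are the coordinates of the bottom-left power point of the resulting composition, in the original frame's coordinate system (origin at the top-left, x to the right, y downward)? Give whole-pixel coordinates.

4656/4260 < 4/3, so the 4:3 crop keeps the full width 4656 and trims height to 4656 × 3/4 = 3492.00 px.
Top offset = (4260 − 3492.00)/2 = 384.00 px; left offset = 0.
Bottom-left is one-third across and two-thirds down within the crop:
x = 0.00 + 1 × 4656.00/3 ≈ 1552; y = 384.00 + 2 × 3492.00/3 ≈ 2712.

(1552, 2712)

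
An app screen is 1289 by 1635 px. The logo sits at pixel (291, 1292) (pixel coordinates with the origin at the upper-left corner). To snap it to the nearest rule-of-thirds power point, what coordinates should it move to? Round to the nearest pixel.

Third lines: x ∈ {430, 859}, y ∈ {545, 1090}.
291 is closer to x = 430; 1292 is closer to y = 1090.
So the nearest intersection is the lower-left power point.

(430, 1090)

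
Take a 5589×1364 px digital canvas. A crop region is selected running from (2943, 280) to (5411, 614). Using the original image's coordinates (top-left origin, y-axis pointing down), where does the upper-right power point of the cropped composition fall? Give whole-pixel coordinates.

Crop width = 5411 − 2943 = 2468 px; one third is 822.67 px.
Crop height = 614 − 280 = 334 px; one third is 111.33 px.
The upper-right point is two-thirds across and one-third down within the crop:
x = 2943 + 2 × 822.67 ≈ 4588; y = 280 + 1 × 111.33 ≈ 391.

(4588, 391)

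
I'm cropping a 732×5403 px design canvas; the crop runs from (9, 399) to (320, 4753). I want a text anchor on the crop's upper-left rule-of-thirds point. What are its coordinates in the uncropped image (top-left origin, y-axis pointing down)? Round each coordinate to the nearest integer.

(113, 1850)

Crop width = 320 − 9 = 311 px; one third is 103.67 px.
Crop height = 4753 − 399 = 4354 px; one third is 1451.33 px.
The upper-left point is one-third across and one-third down within the crop:
x = 9 + 1 × 103.67 ≈ 113; y = 399 + 1 × 1451.33 ≈ 1850.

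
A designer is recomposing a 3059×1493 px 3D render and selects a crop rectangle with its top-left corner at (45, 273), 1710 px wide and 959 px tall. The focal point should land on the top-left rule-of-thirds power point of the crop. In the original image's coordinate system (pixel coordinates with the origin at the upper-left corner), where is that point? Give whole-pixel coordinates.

x = 615 px, y = 593 px

One third of the crop width 1710 is 570.00 px.
One third of the crop height 959 is 319.67 px.
The top-left point is one-third across and one-third down within the crop:
x = 45 + 1 × 570.00 ≈ 615; y = 273 + 1 × 319.67 ≈ 593.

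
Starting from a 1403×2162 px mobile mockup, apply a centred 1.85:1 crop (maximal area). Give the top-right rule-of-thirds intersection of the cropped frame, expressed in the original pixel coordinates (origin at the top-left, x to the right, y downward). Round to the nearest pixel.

1403/2162 < 1.85/1, so the 1.85:1 crop keeps the full width 1403 and trims height to 1403 × 1/1.85 = 758.38 px.
Top offset = (2162 − 758.38)/2 = 701.81 px; left offset = 0.
Top-right is two-thirds across and one-third down within the crop:
x = 0.00 + 2 × 1403.00/3 ≈ 935; y = 701.81 + 1 × 758.38/3 ≈ 955.

(935, 955)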